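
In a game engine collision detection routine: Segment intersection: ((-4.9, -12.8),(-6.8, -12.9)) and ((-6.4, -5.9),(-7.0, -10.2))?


Cross products: d1=10.59, d2=2.48, d3=-13.26, d4=-5.15
d1*d2 < 0 and d3*d4 < 0? no

No, they don't intersect


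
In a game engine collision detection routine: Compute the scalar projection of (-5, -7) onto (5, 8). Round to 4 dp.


u.v = -81, |v| = sqrt(89) = 9.434
Scalar projection = u.v / |v| = -81 / sqrt(89) = -8.586

-8.586


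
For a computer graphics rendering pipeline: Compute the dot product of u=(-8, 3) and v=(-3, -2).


u . v = u_x*v_x + u_y*v_y = (-8)*(-3) + 3*(-2)
= 24 + (-6) = 18

18


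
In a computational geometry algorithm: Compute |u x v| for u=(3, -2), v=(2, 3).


|u x v| = |3*3 - (-2)*2|
= |9 - (-4)| = 13

13


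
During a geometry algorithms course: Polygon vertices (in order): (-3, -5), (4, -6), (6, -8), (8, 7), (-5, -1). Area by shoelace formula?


Shoelace sum: ((-3)*(-6) - 4*(-5)) + (4*(-8) - 6*(-6)) + (6*7 - 8*(-8)) + (8*(-1) - (-5)*7) + ((-5)*(-5) - (-3)*(-1))
= 197
Area = |197|/2 = 98.5

98.5


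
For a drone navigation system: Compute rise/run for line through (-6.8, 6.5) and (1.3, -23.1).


slope = (y2-y1)/(x2-x1) = ((-23.1)-6.5)/(1.3-(-6.8)) = (-29.6)/8.1 = -3.6543

-3.6543


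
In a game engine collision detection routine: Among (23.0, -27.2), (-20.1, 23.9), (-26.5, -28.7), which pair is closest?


d(P0,P1) = 66.8492, d(P0,P2) = 49.5227, d(P1,P2) = 52.9879
Closest: P0 and P2

Closest pair: (23.0, -27.2) and (-26.5, -28.7), distance = 49.5227


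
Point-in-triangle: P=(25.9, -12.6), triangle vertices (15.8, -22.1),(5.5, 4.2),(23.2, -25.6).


Cross products: AB x AP = -363.48, BC x BP = 310.56, CA x CP = -105.65
All same sign? no

No, outside


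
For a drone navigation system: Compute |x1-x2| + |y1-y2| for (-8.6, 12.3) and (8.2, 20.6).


|(-8.6)-8.2| + |12.3-20.6| = 16.8 + 8.3 = 25.1

25.1


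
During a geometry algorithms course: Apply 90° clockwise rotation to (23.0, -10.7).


90° CW: (x,y) -> (y, -x)
(23,-10.7) -> (-10.7, -23)

(-10.7, -23)


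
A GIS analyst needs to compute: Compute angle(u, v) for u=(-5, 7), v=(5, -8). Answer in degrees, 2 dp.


u.v = -81, |u| = sqrt(74) = 8.6023, |v| = sqrt(89) = 9.434
cos(theta) = u.v/(|u||v|) = -81/sqrt(6586) = -0.9981
theta = acos(-0.9981) = 176.47 degrees

176.47 degrees


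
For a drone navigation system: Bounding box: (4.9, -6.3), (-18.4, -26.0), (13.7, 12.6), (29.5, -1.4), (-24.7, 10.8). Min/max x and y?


x range: [-24.7, 29.5]
y range: [-26, 12.6]
Bounding box: (-24.7,-26) to (29.5,12.6)

(-24.7,-26) to (29.5,12.6)


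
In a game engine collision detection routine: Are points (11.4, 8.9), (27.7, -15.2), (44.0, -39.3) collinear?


Cross product: (27.7-11.4)*((-39.3)-8.9) - ((-15.2)-8.9)*(44-11.4)
= 0

Yes, collinear


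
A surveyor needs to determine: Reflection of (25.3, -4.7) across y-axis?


Reflection over y-axis: (x,y) -> (-x,y)
(25.3, -4.7) -> (-25.3, -4.7)

(-25.3, -4.7)


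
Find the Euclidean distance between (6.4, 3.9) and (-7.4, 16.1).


dx=-13.8, dy=12.2
d^2 = (-13.8)^2 + 12.2^2 = 339.28
d = sqrt(339.28) = 18.4196

18.4196


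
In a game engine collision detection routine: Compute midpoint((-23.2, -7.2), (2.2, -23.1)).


M = (((-23.2)+2.2)/2, ((-7.2)+(-23.1))/2)
= (-10.5, -15.15)

(-10.5, -15.15)


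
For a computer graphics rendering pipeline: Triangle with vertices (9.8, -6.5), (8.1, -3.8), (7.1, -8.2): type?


Side lengths squared: AB^2=10.18, BC^2=20.36, CA^2=10.18
Sorted: [10.18, 10.18, 20.36]
By sides: Isosceles, By angles: Right

Isosceles, Right


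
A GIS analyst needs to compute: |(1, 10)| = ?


|u| = sqrt(1^2 + 10^2) = sqrt(101) = 10.0499

10.0499


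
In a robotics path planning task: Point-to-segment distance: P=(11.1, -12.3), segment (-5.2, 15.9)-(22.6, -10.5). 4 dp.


Project P onto AB: t = 0.8148 (clamped to [0,1])
Closest point on segment: (17.4519, -5.6112)
Distance: 9.2243

9.2243


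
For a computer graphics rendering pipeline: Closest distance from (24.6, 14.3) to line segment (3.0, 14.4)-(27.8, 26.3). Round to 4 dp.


Project P onto AB: t = 0.7064 (clamped to [0,1])
Closest point on segment: (20.5185, 22.806)
Distance: 9.4346

9.4346


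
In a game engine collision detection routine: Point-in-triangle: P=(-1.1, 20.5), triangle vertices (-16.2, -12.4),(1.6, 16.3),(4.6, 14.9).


Cross products: AB x AP = 152.25, BC x BP = 8.82, CA x CP = -272.09
All same sign? no

No, outside


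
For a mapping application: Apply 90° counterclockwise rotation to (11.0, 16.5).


90° CCW: (x,y) -> (-y, x)
(11,16.5) -> (-16.5, 11)

(-16.5, 11)


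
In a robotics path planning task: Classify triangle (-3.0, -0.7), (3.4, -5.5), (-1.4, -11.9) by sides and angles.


Side lengths squared: AB^2=64, BC^2=64, CA^2=128
Sorted: [64, 64, 128]
By sides: Isosceles, By angles: Right

Isosceles, Right


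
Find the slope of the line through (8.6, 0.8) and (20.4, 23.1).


slope = (y2-y1)/(x2-x1) = (23.1-0.8)/(20.4-8.6) = 22.3/11.8 = 1.8898

1.8898


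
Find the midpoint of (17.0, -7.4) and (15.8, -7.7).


M = ((17+15.8)/2, ((-7.4)+(-7.7))/2)
= (16.4, -7.55)

(16.4, -7.55)


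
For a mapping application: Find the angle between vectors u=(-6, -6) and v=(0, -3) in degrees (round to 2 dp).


u.v = 18, |u| = sqrt(72) = 8.4853, |v| = sqrt(9) = 3
cos(theta) = u.v/(|u||v|) = 18/sqrt(648) = 0.707107
theta = acos(0.707107) = 45 degrees

45 degrees


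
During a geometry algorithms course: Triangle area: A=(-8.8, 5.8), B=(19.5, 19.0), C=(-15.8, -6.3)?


Area = |x_A(y_B-y_C) + x_B(y_C-y_A) + x_C(y_A-y_B)|/2
= |(-222.64) + (-235.95) + 208.56|/2
= 250.03/2 = 125.015

125.015


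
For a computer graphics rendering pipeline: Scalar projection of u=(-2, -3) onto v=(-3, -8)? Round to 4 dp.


u.v = 30, |v| = sqrt(73) = 8.544
Scalar projection = u.v / |v| = 30 / sqrt(73) = 3.5112

3.5112


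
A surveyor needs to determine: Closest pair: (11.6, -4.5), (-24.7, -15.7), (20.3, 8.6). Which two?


d(P0,P1) = 37.9886, d(P0,P2) = 15.7258, d(P1,P2) = 51.1419
Closest: P0 and P2

Closest pair: (11.6, -4.5) and (20.3, 8.6), distance = 15.7258


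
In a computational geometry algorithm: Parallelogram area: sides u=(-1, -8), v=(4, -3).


|u x v| = |(-1)*(-3) - (-8)*4|
= |3 - (-32)| = 35

35


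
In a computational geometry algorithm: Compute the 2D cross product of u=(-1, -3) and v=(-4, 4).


u x v = u_x*v_y - u_y*v_x = (-1)*4 - (-3)*(-4)
= (-4) - 12 = -16

-16


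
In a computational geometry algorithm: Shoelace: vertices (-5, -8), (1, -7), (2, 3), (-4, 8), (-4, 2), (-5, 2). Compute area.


Shoelace sum: ((-5)*(-7) - 1*(-8)) + (1*3 - 2*(-7)) + (2*8 - (-4)*3) + ((-4)*2 - (-4)*8) + ((-4)*2 - (-5)*2) + ((-5)*(-8) - (-5)*2)
= 164
Area = |164|/2 = 82

82


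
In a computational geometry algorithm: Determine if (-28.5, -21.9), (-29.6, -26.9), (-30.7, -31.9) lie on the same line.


Cross product: ((-29.6)-(-28.5))*((-31.9)-(-21.9)) - ((-26.9)-(-21.9))*((-30.7)-(-28.5))
= 0

Yes, collinear


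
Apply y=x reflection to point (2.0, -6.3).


Reflection over y=x: (x,y) -> (y,x)
(2, -6.3) -> (-6.3, 2)

(-6.3, 2)


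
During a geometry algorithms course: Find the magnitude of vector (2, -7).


|u| = sqrt(2^2 + (-7)^2) = sqrt(53) = 7.2801

7.2801


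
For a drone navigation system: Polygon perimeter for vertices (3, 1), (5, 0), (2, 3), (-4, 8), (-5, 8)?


Sides: (3, 1)->(5, 0): sqrt(5) = 2.236068, (5, 0)->(2, 3): sqrt(18) = 4.242641, (2, 3)->(-4, 8): sqrt(61) = 7.81025, (-4, 8)->(-5, 8): sqrt(1) = 1, (-5, 8)->(3, 1): sqrt(113) = 10.630146
Sum = 25.919105
Perimeter = 25.9191

25.9191


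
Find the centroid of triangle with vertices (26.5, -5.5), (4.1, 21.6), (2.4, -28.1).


Centroid = ((x_A+x_B+x_C)/3, (y_A+y_B+y_C)/3)
= ((26.5+4.1+2.4)/3, ((-5.5)+21.6+(-28.1))/3)
= (11, -4)

(11, -4)


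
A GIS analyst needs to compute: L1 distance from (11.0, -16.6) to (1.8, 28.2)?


|11-1.8| + |(-16.6)-28.2| = 9.2 + 44.8 = 54

54


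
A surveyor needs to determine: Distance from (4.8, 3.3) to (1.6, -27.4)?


dx=-3.2, dy=-30.7
d^2 = (-3.2)^2 + (-30.7)^2 = 952.73
d = sqrt(952.73) = 30.8663

30.8663


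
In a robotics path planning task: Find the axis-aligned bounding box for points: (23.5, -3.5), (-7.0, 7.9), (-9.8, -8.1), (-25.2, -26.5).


x range: [-25.2, 23.5]
y range: [-26.5, 7.9]
Bounding box: (-25.2,-26.5) to (23.5,7.9)

(-25.2,-26.5) to (23.5,7.9)


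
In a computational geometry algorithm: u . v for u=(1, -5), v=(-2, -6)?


u . v = u_x*v_x + u_y*v_y = 1*(-2) + (-5)*(-6)
= (-2) + 30 = 28

28


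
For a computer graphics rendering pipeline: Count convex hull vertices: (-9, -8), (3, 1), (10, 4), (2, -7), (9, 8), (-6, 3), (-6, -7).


Convex hull vertices (CCW): (-9, -8), (2, -7), (10, 4), (9, 8), (-6, 3)
Count = 5

5


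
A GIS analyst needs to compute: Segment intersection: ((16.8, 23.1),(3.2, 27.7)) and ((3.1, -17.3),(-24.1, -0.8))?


Cross products: d1=-1324.93, d2=-1225.65, d3=612.46, d4=513.18
d1*d2 < 0 and d3*d4 < 0? no

No, they don't intersect


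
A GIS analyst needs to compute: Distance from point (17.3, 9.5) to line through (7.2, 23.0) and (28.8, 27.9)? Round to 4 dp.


|cross product| = 341.09
|line direction| = sqrt(490.57) = 22.1488
Distance = 341.09/sqrt(490.57) = 15.3999

15.3999


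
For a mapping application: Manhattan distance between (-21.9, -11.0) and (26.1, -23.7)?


|(-21.9)-26.1| + |(-11)-(-23.7)| = 48 + 12.7 = 60.7

60.7


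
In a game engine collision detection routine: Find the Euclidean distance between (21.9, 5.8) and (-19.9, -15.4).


dx=-41.8, dy=-21.2
d^2 = (-41.8)^2 + (-21.2)^2 = 2196.68
d = sqrt(2196.68) = 46.8688

46.8688


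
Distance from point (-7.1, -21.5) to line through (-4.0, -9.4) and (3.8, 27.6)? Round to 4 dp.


|cross product| = 20.32
|line direction| = sqrt(1429.84) = 37.8132
Distance = 20.32/sqrt(1429.84) = 0.5374

0.5374


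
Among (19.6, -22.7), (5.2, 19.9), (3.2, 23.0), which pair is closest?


d(P0,P1) = 44.968, d(P0,P2) = 48.5536, d(P1,P2) = 3.6892
Closest: P1 and P2

Closest pair: (5.2, 19.9) and (3.2, 23.0), distance = 3.6892


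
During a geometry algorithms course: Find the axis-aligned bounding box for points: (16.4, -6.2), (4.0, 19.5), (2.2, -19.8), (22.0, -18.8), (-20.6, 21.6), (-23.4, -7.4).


x range: [-23.4, 22]
y range: [-19.8, 21.6]
Bounding box: (-23.4,-19.8) to (22,21.6)

(-23.4,-19.8) to (22,21.6)


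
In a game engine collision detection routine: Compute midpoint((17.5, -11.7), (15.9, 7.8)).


M = ((17.5+15.9)/2, ((-11.7)+7.8)/2)
= (16.7, -1.95)

(16.7, -1.95)


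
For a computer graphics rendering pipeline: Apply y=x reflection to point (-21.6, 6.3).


Reflection over y=x: (x,y) -> (y,x)
(-21.6, 6.3) -> (6.3, -21.6)

(6.3, -21.6)


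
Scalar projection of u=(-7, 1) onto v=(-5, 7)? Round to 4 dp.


u.v = 42, |v| = sqrt(74) = 8.6023
Scalar projection = u.v / |v| = 42 / sqrt(74) = 4.8824

4.8824


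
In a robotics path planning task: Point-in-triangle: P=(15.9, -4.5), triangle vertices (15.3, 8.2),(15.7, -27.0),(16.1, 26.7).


Cross products: AB x AP = 16.04, BC x BP = -1.74, CA x CP = 21.26
All same sign? no

No, outside


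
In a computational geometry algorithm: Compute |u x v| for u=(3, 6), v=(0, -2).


|u x v| = |3*(-2) - 6*0|
= |(-6) - 0| = 6

6


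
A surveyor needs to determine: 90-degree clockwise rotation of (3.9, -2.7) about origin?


90° CW: (x,y) -> (y, -x)
(3.9,-2.7) -> (-2.7, -3.9)

(-2.7, -3.9)


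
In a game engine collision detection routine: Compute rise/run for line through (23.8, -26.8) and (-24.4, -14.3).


slope = (y2-y1)/(x2-x1) = ((-14.3)-(-26.8))/((-24.4)-23.8) = 12.5/(-48.2) = -0.2593

-0.2593


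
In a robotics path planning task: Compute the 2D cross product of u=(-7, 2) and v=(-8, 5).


u x v = u_x*v_y - u_y*v_x = (-7)*5 - 2*(-8)
= (-35) - (-16) = -19

-19


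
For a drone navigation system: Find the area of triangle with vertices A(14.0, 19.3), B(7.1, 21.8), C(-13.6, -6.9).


Area = |x_A(y_B-y_C) + x_B(y_C-y_A) + x_C(y_A-y_B)|/2
= |401.8 + (-186.02) + 34|/2
= 249.78/2 = 124.89

124.89


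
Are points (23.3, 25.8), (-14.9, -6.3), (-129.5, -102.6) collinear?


Cross product: ((-14.9)-23.3)*((-102.6)-25.8) - ((-6.3)-25.8)*((-129.5)-23.3)
= 0

Yes, collinear


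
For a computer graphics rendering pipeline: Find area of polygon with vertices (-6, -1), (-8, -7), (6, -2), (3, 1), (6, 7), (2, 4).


Shoelace sum: ((-6)*(-7) - (-8)*(-1)) + ((-8)*(-2) - 6*(-7)) + (6*1 - 3*(-2)) + (3*7 - 6*1) + (6*4 - 2*7) + (2*(-1) - (-6)*4)
= 151
Area = |151|/2 = 75.5

75.5


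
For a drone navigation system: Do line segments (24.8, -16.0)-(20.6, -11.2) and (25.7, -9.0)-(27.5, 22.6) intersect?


Cross products: d1=15.84, d2=157.2, d3=-33.72, d4=-175.08
d1*d2 < 0 and d3*d4 < 0? no

No, they don't intersect


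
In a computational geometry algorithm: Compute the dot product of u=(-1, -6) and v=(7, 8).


u . v = u_x*v_x + u_y*v_y = (-1)*7 + (-6)*8
= (-7) + (-48) = -55

-55


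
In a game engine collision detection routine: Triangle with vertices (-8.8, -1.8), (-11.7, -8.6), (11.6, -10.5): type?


Side lengths squared: AB^2=54.65, BC^2=546.5, CA^2=491.85
Sorted: [54.65, 491.85, 546.5]
By sides: Scalene, By angles: Right

Scalene, Right


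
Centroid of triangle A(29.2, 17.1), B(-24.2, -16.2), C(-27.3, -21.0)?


Centroid = ((x_A+x_B+x_C)/3, (y_A+y_B+y_C)/3)
= ((29.2+(-24.2)+(-27.3))/3, (17.1+(-16.2)+(-21))/3)
= (-7.4333, -6.7)

(-7.4333, -6.7)


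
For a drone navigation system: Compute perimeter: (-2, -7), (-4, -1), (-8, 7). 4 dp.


Sides: (-2, -7)->(-4, -1): sqrt(40) = 6.324555, (-4, -1)->(-8, 7): sqrt(80) = 8.944272, (-8, 7)->(-2, -7): sqrt(232) = 15.231546
Sum = 30.500373
Perimeter = 30.5004

30.5004


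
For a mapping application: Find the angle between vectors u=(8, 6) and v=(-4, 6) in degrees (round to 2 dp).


u.v = 4, |u| = sqrt(100) = 10, |v| = sqrt(52) = 7.2111
cos(theta) = u.v/(|u||v|) = 4/sqrt(5200) = 0.05547
theta = acos(0.05547) = 86.82 degrees

86.82 degrees


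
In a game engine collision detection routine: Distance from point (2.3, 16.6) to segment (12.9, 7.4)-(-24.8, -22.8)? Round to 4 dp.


Project P onto AB: t = 0.0522 (clamped to [0,1])
Closest point on segment: (10.9324, 5.8238)
Distance: 13.8074

13.8074


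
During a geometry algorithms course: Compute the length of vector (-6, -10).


|u| = sqrt((-6)^2 + (-10)^2) = sqrt(136) = 11.6619

11.6619


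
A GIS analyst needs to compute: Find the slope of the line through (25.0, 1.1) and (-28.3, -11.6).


slope = (y2-y1)/(x2-x1) = ((-11.6)-1.1)/((-28.3)-25) = (-12.7)/(-53.3) = 0.2383

0.2383


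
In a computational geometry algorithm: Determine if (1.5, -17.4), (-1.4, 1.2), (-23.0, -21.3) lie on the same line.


Cross product: ((-1.4)-1.5)*((-21.3)-(-17.4)) - (1.2-(-17.4))*((-23)-1.5)
= 467.01

No, not collinear


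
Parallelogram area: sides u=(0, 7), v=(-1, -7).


|u x v| = |0*(-7) - 7*(-1)|
= |0 - (-7)| = 7

7


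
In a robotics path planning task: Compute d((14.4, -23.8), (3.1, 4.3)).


dx=-11.3, dy=28.1
d^2 = (-11.3)^2 + 28.1^2 = 917.3
d = sqrt(917.3) = 30.287

30.287


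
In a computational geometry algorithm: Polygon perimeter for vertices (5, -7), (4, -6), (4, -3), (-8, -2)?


Sides: (5, -7)->(4, -6): sqrt(2) = 1.414214, (4, -6)->(4, -3): sqrt(9) = 3, (4, -3)->(-8, -2): sqrt(145) = 12.041595, (-8, -2)->(5, -7): sqrt(194) = 13.928388
Sum = 30.384197
Perimeter = 30.3842

30.3842


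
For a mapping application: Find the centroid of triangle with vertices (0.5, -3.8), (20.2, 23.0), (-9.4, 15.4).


Centroid = ((x_A+x_B+x_C)/3, (y_A+y_B+y_C)/3)
= ((0.5+20.2+(-9.4))/3, ((-3.8)+23+15.4)/3)
= (3.7667, 11.5333)

(3.7667, 11.5333)


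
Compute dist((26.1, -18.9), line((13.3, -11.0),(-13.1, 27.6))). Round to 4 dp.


|cross product| = 285.52
|line direction| = sqrt(2186.92) = 46.7645
Distance = 285.52/sqrt(2186.92) = 6.1055

6.1055


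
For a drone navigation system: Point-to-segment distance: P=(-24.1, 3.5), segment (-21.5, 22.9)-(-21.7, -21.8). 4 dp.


Project P onto AB: t = 0.4343 (clamped to [0,1])
Closest point on segment: (-21.5869, 3.4888)
Distance: 2.5132

2.5132


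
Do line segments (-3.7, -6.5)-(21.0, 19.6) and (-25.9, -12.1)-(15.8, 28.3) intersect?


Cross products: d1=-663.36, d2=-572.87, d3=441.1, d4=350.61
d1*d2 < 0 and d3*d4 < 0? no

No, they don't intersect


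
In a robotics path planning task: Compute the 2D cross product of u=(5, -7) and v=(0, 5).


u x v = u_x*v_y - u_y*v_x = 5*5 - (-7)*0
= 25 - 0 = 25

25


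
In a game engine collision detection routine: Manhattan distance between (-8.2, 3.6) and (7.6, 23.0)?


|(-8.2)-7.6| + |3.6-23| = 15.8 + 19.4 = 35.2

35.2


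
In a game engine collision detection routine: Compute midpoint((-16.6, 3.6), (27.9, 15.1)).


M = (((-16.6)+27.9)/2, (3.6+15.1)/2)
= (5.65, 9.35)

(5.65, 9.35)


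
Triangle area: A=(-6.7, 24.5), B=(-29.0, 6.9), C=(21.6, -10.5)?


Area = |x_A(y_B-y_C) + x_B(y_C-y_A) + x_C(y_A-y_B)|/2
= |(-116.58) + 1015 + 380.16|/2
= 1278.58/2 = 639.29

639.29


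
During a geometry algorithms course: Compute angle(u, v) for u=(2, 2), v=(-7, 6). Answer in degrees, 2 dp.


u.v = -2, |u| = sqrt(8) = 2.8284, |v| = sqrt(85) = 9.2195
cos(theta) = u.v/(|u||v|) = -2/sqrt(680) = -0.076696
theta = acos(-0.076696) = 94.4 degrees

94.4 degrees


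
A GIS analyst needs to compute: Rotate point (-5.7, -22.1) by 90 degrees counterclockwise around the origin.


90° CCW: (x,y) -> (-y, x)
(-5.7,-22.1) -> (22.1, -5.7)

(22.1, -5.7)


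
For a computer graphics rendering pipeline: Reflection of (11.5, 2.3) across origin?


Reflection over origin: (x,y) -> (-x,-y)
(11.5, 2.3) -> (-11.5, -2.3)

(-11.5, -2.3)


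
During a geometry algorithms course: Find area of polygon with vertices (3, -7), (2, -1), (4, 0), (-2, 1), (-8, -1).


Shoelace sum: (3*(-1) - 2*(-7)) + (2*0 - 4*(-1)) + (4*1 - (-2)*0) + ((-2)*(-1) - (-8)*1) + ((-8)*(-7) - 3*(-1))
= 88
Area = |88|/2 = 44

44


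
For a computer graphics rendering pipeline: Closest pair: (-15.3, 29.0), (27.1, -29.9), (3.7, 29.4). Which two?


d(P0,P1) = 72.5739, d(P0,P2) = 19.0042, d(P1,P2) = 63.7499
Closest: P0 and P2

Closest pair: (-15.3, 29.0) and (3.7, 29.4), distance = 19.0042


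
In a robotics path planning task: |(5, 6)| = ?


|u| = sqrt(5^2 + 6^2) = sqrt(61) = 7.8102

7.8102


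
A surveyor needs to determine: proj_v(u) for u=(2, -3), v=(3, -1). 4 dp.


u.v = 9, |v| = sqrt(10) = 3.1623
Scalar projection = u.v / |v| = 9 / sqrt(10) = 2.846

2.846


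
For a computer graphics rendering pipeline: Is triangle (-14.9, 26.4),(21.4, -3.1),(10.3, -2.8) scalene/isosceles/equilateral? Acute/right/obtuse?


Side lengths squared: AB^2=2187.94, BC^2=123.3, CA^2=1487.68
Sorted: [123.3, 1487.68, 2187.94]
By sides: Scalene, By angles: Obtuse

Scalene, Obtuse


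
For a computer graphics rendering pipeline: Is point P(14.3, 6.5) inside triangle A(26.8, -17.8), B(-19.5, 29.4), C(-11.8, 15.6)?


Cross products: AB x AP = -535.09, BC x BP = 290.11, CA x CP = 520.48
All same sign? no

No, outside


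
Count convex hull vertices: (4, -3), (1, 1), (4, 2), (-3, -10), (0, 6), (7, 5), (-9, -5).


Convex hull vertices (CCW): (-9, -5), (-3, -10), (4, -3), (7, 5), (0, 6)
Count = 5

5


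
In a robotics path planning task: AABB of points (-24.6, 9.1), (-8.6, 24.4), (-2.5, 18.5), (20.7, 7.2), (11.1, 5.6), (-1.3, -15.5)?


x range: [-24.6, 20.7]
y range: [-15.5, 24.4]
Bounding box: (-24.6,-15.5) to (20.7,24.4)

(-24.6,-15.5) to (20.7,24.4)


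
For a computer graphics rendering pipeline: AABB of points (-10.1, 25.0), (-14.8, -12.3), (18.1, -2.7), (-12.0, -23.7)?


x range: [-14.8, 18.1]
y range: [-23.7, 25]
Bounding box: (-14.8,-23.7) to (18.1,25)

(-14.8,-23.7) to (18.1,25)


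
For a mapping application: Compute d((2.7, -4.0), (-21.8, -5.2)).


dx=-24.5, dy=-1.2
d^2 = (-24.5)^2 + (-1.2)^2 = 601.69
d = sqrt(601.69) = 24.5294

24.5294


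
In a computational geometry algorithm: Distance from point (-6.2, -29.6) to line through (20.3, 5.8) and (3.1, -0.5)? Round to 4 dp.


|cross product| = 441.93
|line direction| = sqrt(335.53) = 18.3175
Distance = 441.93/sqrt(335.53) = 24.1261

24.1261


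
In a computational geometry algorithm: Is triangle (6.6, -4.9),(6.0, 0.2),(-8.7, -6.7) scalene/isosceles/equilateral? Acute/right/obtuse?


Side lengths squared: AB^2=26.37, BC^2=263.7, CA^2=237.33
Sorted: [26.37, 237.33, 263.7]
By sides: Scalene, By angles: Right

Scalene, Right


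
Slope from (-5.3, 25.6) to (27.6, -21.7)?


slope = (y2-y1)/(x2-x1) = ((-21.7)-25.6)/(27.6-(-5.3)) = (-47.3)/32.9 = -1.4377

-1.4377


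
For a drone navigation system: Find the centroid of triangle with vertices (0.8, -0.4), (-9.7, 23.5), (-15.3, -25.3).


Centroid = ((x_A+x_B+x_C)/3, (y_A+y_B+y_C)/3)
= ((0.8+(-9.7)+(-15.3))/3, ((-0.4)+23.5+(-25.3))/3)
= (-8.0667, -0.7333)

(-8.0667, -0.7333)


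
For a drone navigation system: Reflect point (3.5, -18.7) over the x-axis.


Reflection over x-axis: (x,y) -> (x,-y)
(3.5, -18.7) -> (3.5, 18.7)

(3.5, 18.7)


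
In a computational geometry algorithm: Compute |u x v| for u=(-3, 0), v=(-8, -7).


|u x v| = |(-3)*(-7) - 0*(-8)|
= |21 - 0| = 21

21


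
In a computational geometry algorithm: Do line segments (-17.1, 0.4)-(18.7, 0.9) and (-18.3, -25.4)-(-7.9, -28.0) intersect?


Cross products: d1=271.44, d2=369.72, d3=-923.04, d4=-1021.32
d1*d2 < 0 and d3*d4 < 0? no

No, they don't intersect


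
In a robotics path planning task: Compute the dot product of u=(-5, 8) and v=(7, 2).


u . v = u_x*v_x + u_y*v_y = (-5)*7 + 8*2
= (-35) + 16 = -19

-19


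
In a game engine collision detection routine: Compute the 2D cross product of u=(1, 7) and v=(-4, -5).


u x v = u_x*v_y - u_y*v_x = 1*(-5) - 7*(-4)
= (-5) - (-28) = 23

23


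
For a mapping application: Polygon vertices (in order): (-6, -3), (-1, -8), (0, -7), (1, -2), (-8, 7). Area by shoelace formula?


Shoelace sum: ((-6)*(-8) - (-1)*(-3)) + ((-1)*(-7) - 0*(-8)) + (0*(-2) - 1*(-7)) + (1*7 - (-8)*(-2)) + ((-8)*(-3) - (-6)*7)
= 116
Area = |116|/2 = 58

58


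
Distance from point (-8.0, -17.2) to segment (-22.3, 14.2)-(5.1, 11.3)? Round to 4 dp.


Project P onto AB: t = 0.6361 (clamped to [0,1])
Closest point on segment: (-4.8719, 12.3554)
Distance: 29.7205

29.7205


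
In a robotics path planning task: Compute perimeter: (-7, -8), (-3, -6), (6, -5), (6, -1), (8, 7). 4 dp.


Sides: (-7, -8)->(-3, -6): sqrt(20) = 4.472136, (-3, -6)->(6, -5): sqrt(82) = 9.055385, (6, -5)->(6, -1): sqrt(16) = 4, (6, -1)->(8, 7): sqrt(68) = 8.246211, (8, 7)->(-7, -8): sqrt(450) = 21.213203
Sum = 46.986935
Perimeter = 46.9869

46.9869


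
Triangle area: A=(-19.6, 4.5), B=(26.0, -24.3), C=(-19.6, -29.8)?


Area = |x_A(y_B-y_C) + x_B(y_C-y_A) + x_C(y_A-y_B)|/2
= |(-107.8) + (-891.8) + (-564.48)|/2
= 1564.08/2 = 782.04

782.04


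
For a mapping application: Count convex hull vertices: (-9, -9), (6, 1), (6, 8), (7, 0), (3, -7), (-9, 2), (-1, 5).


Convex hull vertices (CCW): (-9, -9), (3, -7), (7, 0), (6, 8), (-9, 2)
Count = 5

5


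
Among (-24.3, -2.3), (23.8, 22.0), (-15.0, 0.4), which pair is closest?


d(P0,P1) = 53.8897, d(P0,P2) = 9.684, d(P1,P2) = 44.4072
Closest: P0 and P2

Closest pair: (-24.3, -2.3) and (-15.0, 0.4), distance = 9.684


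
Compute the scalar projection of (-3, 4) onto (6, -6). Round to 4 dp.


u.v = -42, |v| = sqrt(72) = 8.4853
Scalar projection = u.v / |v| = -42 / sqrt(72) = -4.9497

-4.9497


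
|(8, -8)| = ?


|u| = sqrt(8^2 + (-8)^2) = sqrt(128) = 11.3137

11.3137


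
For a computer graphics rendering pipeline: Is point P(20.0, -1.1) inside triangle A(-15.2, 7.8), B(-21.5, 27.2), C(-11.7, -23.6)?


Cross products: AB x AP = -626.81, BC x BP = 1830.86, CA x CP = -1074.13
All same sign? no

No, outside


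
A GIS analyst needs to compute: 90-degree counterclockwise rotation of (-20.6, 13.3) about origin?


90° CCW: (x,y) -> (-y, x)
(-20.6,13.3) -> (-13.3, -20.6)

(-13.3, -20.6)


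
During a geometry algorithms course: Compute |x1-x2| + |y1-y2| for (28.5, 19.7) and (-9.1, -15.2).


|28.5-(-9.1)| + |19.7-(-15.2)| = 37.6 + 34.9 = 72.5

72.5


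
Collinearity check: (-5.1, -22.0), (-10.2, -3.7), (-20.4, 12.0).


Cross product: ((-10.2)-(-5.1))*(12-(-22)) - ((-3.7)-(-22))*((-20.4)-(-5.1))
= 106.59

No, not collinear


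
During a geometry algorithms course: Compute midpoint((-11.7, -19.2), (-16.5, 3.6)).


M = (((-11.7)+(-16.5))/2, ((-19.2)+3.6)/2)
= (-14.1, -7.8)

(-14.1, -7.8)


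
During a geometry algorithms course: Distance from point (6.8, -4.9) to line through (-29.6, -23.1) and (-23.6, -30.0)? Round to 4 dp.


|cross product| = 360.36
|line direction| = sqrt(83.61) = 9.1439
Distance = 360.36/sqrt(83.61) = 39.4101

39.4101


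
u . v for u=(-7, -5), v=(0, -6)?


u . v = u_x*v_x + u_y*v_y = (-7)*0 + (-5)*(-6)
= 0 + 30 = 30

30


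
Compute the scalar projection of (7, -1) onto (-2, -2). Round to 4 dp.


u.v = -12, |v| = sqrt(8) = 2.8284
Scalar projection = u.v / |v| = -12 / sqrt(8) = -4.2426

-4.2426


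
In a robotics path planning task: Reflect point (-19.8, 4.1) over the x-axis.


Reflection over x-axis: (x,y) -> (x,-y)
(-19.8, 4.1) -> (-19.8, -4.1)

(-19.8, -4.1)


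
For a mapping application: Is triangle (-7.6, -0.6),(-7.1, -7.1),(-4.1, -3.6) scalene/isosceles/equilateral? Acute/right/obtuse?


Side lengths squared: AB^2=42.5, BC^2=21.25, CA^2=21.25
Sorted: [21.25, 21.25, 42.5]
By sides: Isosceles, By angles: Right

Isosceles, Right


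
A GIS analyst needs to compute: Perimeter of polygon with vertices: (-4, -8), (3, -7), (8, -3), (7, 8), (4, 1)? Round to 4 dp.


Sides: (-4, -8)->(3, -7): sqrt(50) = 7.071068, (3, -7)->(8, -3): sqrt(41) = 6.403124, (8, -3)->(7, 8): sqrt(122) = 11.045361, (7, 8)->(4, 1): sqrt(58) = 7.615773, (4, 1)->(-4, -8): sqrt(145) = 12.041595
Sum = 44.176921
Perimeter = 44.1769

44.1769


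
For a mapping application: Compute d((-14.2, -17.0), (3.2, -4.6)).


dx=17.4, dy=12.4
d^2 = 17.4^2 + 12.4^2 = 456.52
d = sqrt(456.52) = 21.3663

21.3663


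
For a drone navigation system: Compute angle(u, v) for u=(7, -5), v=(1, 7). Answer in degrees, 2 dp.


u.v = -28, |u| = sqrt(74) = 8.6023, |v| = sqrt(50) = 7.0711
cos(theta) = u.v/(|u||v|) = -28/sqrt(3700) = -0.460317
theta = acos(-0.460317) = 117.41 degrees

117.41 degrees


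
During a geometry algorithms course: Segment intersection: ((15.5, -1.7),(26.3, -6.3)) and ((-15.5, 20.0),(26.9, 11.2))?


Cross products: d1=-647.28, d2=-747.28, d3=91.76, d4=191.76
d1*d2 < 0 and d3*d4 < 0? no

No, they don't intersect


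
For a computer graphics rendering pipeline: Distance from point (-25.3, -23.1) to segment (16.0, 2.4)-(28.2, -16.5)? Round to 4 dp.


Project P onto AB: t = 0 (clamped to [0,1])
Closest point on segment: (16, 2.4)
Distance: 48.538

48.538


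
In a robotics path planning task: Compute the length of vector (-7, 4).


|u| = sqrt((-7)^2 + 4^2) = sqrt(65) = 8.0623

8.0623


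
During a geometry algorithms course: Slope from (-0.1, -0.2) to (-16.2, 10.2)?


slope = (y2-y1)/(x2-x1) = (10.2-(-0.2))/((-16.2)-(-0.1)) = 10.4/(-16.1) = -0.646

-0.646


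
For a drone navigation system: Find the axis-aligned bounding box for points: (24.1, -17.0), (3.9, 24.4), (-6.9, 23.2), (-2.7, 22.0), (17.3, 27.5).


x range: [-6.9, 24.1]
y range: [-17, 27.5]
Bounding box: (-6.9,-17) to (24.1,27.5)

(-6.9,-17) to (24.1,27.5)


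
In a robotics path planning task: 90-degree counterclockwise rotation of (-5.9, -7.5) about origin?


90° CCW: (x,y) -> (-y, x)
(-5.9,-7.5) -> (7.5, -5.9)

(7.5, -5.9)


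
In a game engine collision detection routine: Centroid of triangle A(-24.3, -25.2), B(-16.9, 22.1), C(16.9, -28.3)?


Centroid = ((x_A+x_B+x_C)/3, (y_A+y_B+y_C)/3)
= (((-24.3)+(-16.9)+16.9)/3, ((-25.2)+22.1+(-28.3))/3)
= (-8.1, -10.4667)

(-8.1, -10.4667)


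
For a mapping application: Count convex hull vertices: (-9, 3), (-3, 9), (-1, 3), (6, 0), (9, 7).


Convex hull vertices (CCW): (-9, 3), (6, 0), (9, 7), (-3, 9)
Count = 4

4


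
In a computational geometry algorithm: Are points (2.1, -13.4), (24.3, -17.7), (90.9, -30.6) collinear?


Cross product: (24.3-2.1)*((-30.6)-(-13.4)) - ((-17.7)-(-13.4))*(90.9-2.1)
= 0

Yes, collinear


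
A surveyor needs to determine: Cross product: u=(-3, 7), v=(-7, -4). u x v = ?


u x v = u_x*v_y - u_y*v_x = (-3)*(-4) - 7*(-7)
= 12 - (-49) = 61

61


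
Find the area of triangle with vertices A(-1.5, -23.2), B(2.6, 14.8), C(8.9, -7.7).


Area = |x_A(y_B-y_C) + x_B(y_C-y_A) + x_C(y_A-y_B)|/2
= |(-33.75) + 40.3 + (-338.2)|/2
= 331.65/2 = 165.825

165.825


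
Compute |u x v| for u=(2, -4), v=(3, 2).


|u x v| = |2*2 - (-4)*3|
= |4 - (-12)| = 16

16


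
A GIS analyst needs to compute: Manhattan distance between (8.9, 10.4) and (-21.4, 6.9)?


|8.9-(-21.4)| + |10.4-6.9| = 30.3 + 3.5 = 33.8

33.8


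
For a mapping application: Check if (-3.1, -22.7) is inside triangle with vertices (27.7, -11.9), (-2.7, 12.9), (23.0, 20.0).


Cross products: AB x AP = 1092.16, BC x BP = -912.08, CA x CP = -1033.28
All same sign? no

No, outside


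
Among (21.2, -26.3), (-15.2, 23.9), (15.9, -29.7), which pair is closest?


d(P0,P1) = 62.0081, d(P0,P2) = 6.2968, d(P1,P2) = 61.9691
Closest: P0 and P2

Closest pair: (21.2, -26.3) and (15.9, -29.7), distance = 6.2968


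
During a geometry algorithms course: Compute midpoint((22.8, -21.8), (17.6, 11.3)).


M = ((22.8+17.6)/2, ((-21.8)+11.3)/2)
= (20.2, -5.25)

(20.2, -5.25)


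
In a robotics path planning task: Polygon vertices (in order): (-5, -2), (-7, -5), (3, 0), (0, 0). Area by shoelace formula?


Shoelace sum: ((-5)*(-5) - (-7)*(-2)) + ((-7)*0 - 3*(-5)) + (3*0 - 0*0) + (0*(-2) - (-5)*0)
= 26
Area = |26|/2 = 13

13


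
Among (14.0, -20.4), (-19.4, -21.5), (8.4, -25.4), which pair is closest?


d(P0,P1) = 33.4181, d(P0,P2) = 7.5073, d(P1,P2) = 28.0722
Closest: P0 and P2

Closest pair: (14.0, -20.4) and (8.4, -25.4), distance = 7.5073


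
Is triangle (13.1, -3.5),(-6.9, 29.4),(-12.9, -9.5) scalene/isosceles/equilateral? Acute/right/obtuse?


Side lengths squared: AB^2=1482.41, BC^2=1549.21, CA^2=712
Sorted: [712, 1482.41, 1549.21]
By sides: Scalene, By angles: Acute

Scalene, Acute


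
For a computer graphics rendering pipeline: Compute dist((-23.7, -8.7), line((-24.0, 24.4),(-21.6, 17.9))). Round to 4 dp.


|cross product| = 77.49
|line direction| = sqrt(48.01) = 6.9289
Distance = 77.49/sqrt(48.01) = 11.1836

11.1836


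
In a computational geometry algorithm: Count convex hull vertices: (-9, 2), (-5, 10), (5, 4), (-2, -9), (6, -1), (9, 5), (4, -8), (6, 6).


Convex hull vertices (CCW): (-9, 2), (-2, -9), (4, -8), (9, 5), (-5, 10)
Count = 5

5


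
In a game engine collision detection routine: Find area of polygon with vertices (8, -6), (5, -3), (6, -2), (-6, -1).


Shoelace sum: (8*(-3) - 5*(-6)) + (5*(-2) - 6*(-3)) + (6*(-1) - (-6)*(-2)) + ((-6)*(-6) - 8*(-1))
= 40
Area = |40|/2 = 20

20


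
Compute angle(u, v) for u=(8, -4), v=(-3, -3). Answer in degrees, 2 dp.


u.v = -12, |u| = sqrt(80) = 8.9443, |v| = sqrt(18) = 4.2426
cos(theta) = u.v/(|u||v|) = -12/sqrt(1440) = -0.316228
theta = acos(-0.316228) = 108.43 degrees

108.43 degrees


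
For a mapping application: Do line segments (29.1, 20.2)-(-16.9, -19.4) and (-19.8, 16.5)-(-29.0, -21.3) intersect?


Cross products: d1=1814.38, d2=439.9, d3=-1766.24, d4=-391.76
d1*d2 < 0 and d3*d4 < 0? no

No, they don't intersect


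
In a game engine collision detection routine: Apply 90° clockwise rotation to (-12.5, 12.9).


90° CW: (x,y) -> (y, -x)
(-12.5,12.9) -> (12.9, 12.5)

(12.9, 12.5)


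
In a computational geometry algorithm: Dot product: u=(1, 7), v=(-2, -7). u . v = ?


u . v = u_x*v_x + u_y*v_y = 1*(-2) + 7*(-7)
= (-2) + (-49) = -51

-51


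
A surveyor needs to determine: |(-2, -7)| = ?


|u| = sqrt((-2)^2 + (-7)^2) = sqrt(53) = 7.2801

7.2801


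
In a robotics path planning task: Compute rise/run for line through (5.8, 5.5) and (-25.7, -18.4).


slope = (y2-y1)/(x2-x1) = ((-18.4)-5.5)/((-25.7)-5.8) = (-23.9)/(-31.5) = 0.7587

0.7587


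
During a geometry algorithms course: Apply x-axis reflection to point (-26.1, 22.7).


Reflection over x-axis: (x,y) -> (x,-y)
(-26.1, 22.7) -> (-26.1, -22.7)

(-26.1, -22.7)


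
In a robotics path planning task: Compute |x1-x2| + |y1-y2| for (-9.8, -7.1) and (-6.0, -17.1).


|(-9.8)-(-6)| + |(-7.1)-(-17.1)| = 3.8 + 10 = 13.8

13.8


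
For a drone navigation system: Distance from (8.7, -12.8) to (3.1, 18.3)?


dx=-5.6, dy=31.1
d^2 = (-5.6)^2 + 31.1^2 = 998.57
d = sqrt(998.57) = 31.6002

31.6002


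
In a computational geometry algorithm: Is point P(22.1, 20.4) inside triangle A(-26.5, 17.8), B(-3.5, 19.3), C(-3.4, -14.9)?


Cross products: AB x AP = -13.1, BC x BP = 875.63, CA x CP = -1649.28
All same sign? no

No, outside


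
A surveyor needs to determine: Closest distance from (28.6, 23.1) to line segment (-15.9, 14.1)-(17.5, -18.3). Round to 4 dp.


Project P onto AB: t = 0.5517 (clamped to [0,1])
Closest point on segment: (2.5282, -3.7765)
Distance: 37.4444

37.4444


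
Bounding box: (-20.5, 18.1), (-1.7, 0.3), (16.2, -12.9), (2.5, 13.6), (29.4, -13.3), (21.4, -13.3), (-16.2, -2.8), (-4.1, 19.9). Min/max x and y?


x range: [-20.5, 29.4]
y range: [-13.3, 19.9]
Bounding box: (-20.5,-13.3) to (29.4,19.9)

(-20.5,-13.3) to (29.4,19.9)


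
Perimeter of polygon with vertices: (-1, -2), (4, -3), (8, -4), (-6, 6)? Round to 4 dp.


Sides: (-1, -2)->(4, -3): sqrt(26) = 5.09902, (4, -3)->(8, -4): sqrt(17) = 4.123106, (8, -4)->(-6, 6): sqrt(296) = 17.204651, (-6, 6)->(-1, -2): sqrt(89) = 9.433981
Sum = 35.860758
Perimeter = 35.8608

35.8608


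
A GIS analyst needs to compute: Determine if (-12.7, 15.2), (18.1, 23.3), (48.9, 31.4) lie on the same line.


Cross product: (18.1-(-12.7))*(31.4-15.2) - (23.3-15.2)*(48.9-(-12.7))
= 0

Yes, collinear


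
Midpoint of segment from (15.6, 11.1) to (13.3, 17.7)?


M = ((15.6+13.3)/2, (11.1+17.7)/2)
= (14.45, 14.4)

(14.45, 14.4)


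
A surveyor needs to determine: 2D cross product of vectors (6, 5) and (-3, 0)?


u x v = u_x*v_y - u_y*v_x = 6*0 - 5*(-3)
= 0 - (-15) = 15

15


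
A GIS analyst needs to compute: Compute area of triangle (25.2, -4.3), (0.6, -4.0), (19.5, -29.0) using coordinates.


Area = |x_A(y_B-y_C) + x_B(y_C-y_A) + x_C(y_A-y_B)|/2
= |630 + (-14.82) + (-5.85)|/2
= 609.33/2 = 304.665

304.665


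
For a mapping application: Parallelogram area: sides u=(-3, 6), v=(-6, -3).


|u x v| = |(-3)*(-3) - 6*(-6)|
= |9 - (-36)| = 45

45


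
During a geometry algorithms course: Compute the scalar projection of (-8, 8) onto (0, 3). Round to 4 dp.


u.v = 24, |v| = sqrt(9) = 3
Scalar projection = u.v / |v| = 24 / sqrt(9) = 8

8


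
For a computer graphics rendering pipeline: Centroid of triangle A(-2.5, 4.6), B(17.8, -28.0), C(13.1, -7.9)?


Centroid = ((x_A+x_B+x_C)/3, (y_A+y_B+y_C)/3)
= (((-2.5)+17.8+13.1)/3, (4.6+(-28)+(-7.9))/3)
= (9.4667, -10.4333)

(9.4667, -10.4333)


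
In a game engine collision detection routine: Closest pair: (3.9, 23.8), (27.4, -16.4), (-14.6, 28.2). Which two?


d(P0,P1) = 46.5649, d(P0,P2) = 19.016, d(P1,P2) = 61.263
Closest: P0 and P2

Closest pair: (3.9, 23.8) and (-14.6, 28.2), distance = 19.016


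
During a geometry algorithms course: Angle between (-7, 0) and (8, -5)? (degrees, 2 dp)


u.v = -56, |u| = sqrt(49) = 7, |v| = sqrt(89) = 9.434
cos(theta) = u.v/(|u||v|) = -56/sqrt(4361) = -0.847998
theta = acos(-0.847998) = 147.99 degrees

147.99 degrees


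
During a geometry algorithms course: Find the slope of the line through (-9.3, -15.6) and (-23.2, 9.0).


slope = (y2-y1)/(x2-x1) = (9-(-15.6))/((-23.2)-(-9.3)) = 24.6/(-13.9) = -1.7698

-1.7698


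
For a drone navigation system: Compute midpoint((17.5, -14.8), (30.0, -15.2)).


M = ((17.5+30)/2, ((-14.8)+(-15.2))/2)
= (23.75, -15)

(23.75, -15)


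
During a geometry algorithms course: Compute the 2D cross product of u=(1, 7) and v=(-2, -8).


u x v = u_x*v_y - u_y*v_x = 1*(-8) - 7*(-2)
= (-8) - (-14) = 6

6


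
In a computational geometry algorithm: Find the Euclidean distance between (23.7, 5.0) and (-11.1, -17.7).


dx=-34.8, dy=-22.7
d^2 = (-34.8)^2 + (-22.7)^2 = 1726.33
d = sqrt(1726.33) = 41.5491

41.5491


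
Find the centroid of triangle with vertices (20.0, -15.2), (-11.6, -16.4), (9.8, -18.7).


Centroid = ((x_A+x_B+x_C)/3, (y_A+y_B+y_C)/3)
= ((20+(-11.6)+9.8)/3, ((-15.2)+(-16.4)+(-18.7))/3)
= (6.0667, -16.7667)

(6.0667, -16.7667)


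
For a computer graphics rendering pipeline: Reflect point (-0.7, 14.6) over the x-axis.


Reflection over x-axis: (x,y) -> (x,-y)
(-0.7, 14.6) -> (-0.7, -14.6)

(-0.7, -14.6)


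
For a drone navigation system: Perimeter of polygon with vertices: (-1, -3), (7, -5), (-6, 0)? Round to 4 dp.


Sides: (-1, -3)->(7, -5): sqrt(68) = 8.246211, (7, -5)->(-6, 0): sqrt(194) = 13.928388, (-6, 0)->(-1, -3): sqrt(34) = 5.830952
Sum = 28.005551
Perimeter = 28.0056

28.0056


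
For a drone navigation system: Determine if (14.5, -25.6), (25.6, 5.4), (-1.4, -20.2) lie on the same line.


Cross product: (25.6-14.5)*((-20.2)-(-25.6)) - (5.4-(-25.6))*((-1.4)-14.5)
= 552.84

No, not collinear


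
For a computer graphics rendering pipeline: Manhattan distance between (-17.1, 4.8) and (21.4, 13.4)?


|(-17.1)-21.4| + |4.8-13.4| = 38.5 + 8.6 = 47.1

47.1


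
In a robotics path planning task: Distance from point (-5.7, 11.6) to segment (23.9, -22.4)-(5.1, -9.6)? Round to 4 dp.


Project P onto AB: t = 1 (clamped to [0,1])
Closest point on segment: (5.1, -9.6)
Distance: 23.7924

23.7924


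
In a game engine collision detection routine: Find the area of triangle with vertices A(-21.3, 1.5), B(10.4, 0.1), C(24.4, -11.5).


Area = |x_A(y_B-y_C) + x_B(y_C-y_A) + x_C(y_A-y_B)|/2
= |(-247.08) + (-135.2) + 34.16|/2
= 348.12/2 = 174.06

174.06


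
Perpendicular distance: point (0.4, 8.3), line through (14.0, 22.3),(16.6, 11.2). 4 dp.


|cross product| = 187.36
|line direction| = sqrt(129.97) = 11.4004
Distance = 187.36/sqrt(129.97) = 16.4345

16.4345


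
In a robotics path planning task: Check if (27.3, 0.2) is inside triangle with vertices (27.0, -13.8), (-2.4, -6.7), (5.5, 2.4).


Cross products: AB x AP = -413.73, BC x BP = -215.76, CA x CP = 305.86
All same sign? no

No, outside


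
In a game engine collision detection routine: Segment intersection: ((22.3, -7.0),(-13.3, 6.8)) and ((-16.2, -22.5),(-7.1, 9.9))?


Cross products: d1=-1106.35, d2=172.67, d3=1083.1, d4=-195.92
d1*d2 < 0 and d3*d4 < 0? yes

Yes, they intersect


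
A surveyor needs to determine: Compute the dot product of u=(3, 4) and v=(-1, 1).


u . v = u_x*v_x + u_y*v_y = 3*(-1) + 4*1
= (-3) + 4 = 1

1


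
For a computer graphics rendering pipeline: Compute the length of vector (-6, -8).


|u| = sqrt((-6)^2 + (-8)^2) = sqrt(100) = 10

10


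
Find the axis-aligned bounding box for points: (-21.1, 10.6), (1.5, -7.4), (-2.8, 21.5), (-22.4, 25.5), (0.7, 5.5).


x range: [-22.4, 1.5]
y range: [-7.4, 25.5]
Bounding box: (-22.4,-7.4) to (1.5,25.5)

(-22.4,-7.4) to (1.5,25.5)


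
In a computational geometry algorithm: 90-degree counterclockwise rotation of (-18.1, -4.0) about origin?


90° CCW: (x,y) -> (-y, x)
(-18.1,-4) -> (4, -18.1)

(4, -18.1)
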